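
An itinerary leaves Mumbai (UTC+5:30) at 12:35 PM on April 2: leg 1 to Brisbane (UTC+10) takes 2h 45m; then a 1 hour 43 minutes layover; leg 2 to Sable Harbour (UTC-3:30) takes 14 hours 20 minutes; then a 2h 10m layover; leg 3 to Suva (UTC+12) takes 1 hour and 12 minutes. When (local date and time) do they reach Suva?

5:15 PM on April 3

Convert departure to UTC: 12:35 PM − 5:30 = 7:05 AM UTC on Apr 2.
Add 2 hours 45 minutes leg 1 → 9:50 AM UTC.
Add 1 hour 43 minutes layover in Brisbane → 11:33 AM UTC.
Add 14 hours 20 minutes leg 2 → 1:53 AM UTC (Apr 3).
Add 2 hours 10 minutes layover in Sable Harbour → 4:03 AM UTC.
Add 1 hour 12 minutes leg 3 → 5:15 AM UTC.
Suva is UTC+12:00, so local arrival = 5:15 AM + 12:00 = 5:15 PM on Apr 3.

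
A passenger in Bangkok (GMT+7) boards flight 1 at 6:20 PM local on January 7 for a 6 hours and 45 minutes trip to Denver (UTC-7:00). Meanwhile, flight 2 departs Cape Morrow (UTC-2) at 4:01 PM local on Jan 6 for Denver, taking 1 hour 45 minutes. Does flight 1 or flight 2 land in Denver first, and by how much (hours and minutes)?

Flight 1 in UTC: 6:20 PM − 7:00 = 11:20 AM on Jan 7.
+6 hours 45 minutes → arrive 6:05 PM UTC on Jan 7.
Flight 2 in UTC: 4:01 PM + 2:00 = 6:01 PM on Jan 6.
+1 hour and 45 minutes → arrive 7:46 PM UTC on Jan 6.
Flight 2 lands earlier by 22 hours 19 minutes.

the second, by 22 hours 19 minutes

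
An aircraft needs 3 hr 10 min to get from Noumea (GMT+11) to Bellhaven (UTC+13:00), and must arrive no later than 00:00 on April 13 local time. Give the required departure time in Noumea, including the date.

18:50 on April 12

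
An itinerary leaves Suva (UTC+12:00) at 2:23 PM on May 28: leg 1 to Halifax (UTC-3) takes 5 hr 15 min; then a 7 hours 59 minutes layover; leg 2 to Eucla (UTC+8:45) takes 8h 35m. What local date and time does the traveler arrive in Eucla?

8:57 AM on May 29

Convert departure to UTC: 2:23 PM − 12:00 = 2:23 AM UTC on May 28.
Add 5 hours 15 minutes leg 1 → 7:38 AM UTC.
Add 7 hours and 59 minutes layover in Halifax → 3:37 PM UTC.
Add 8 hours and 35 minutes leg 2 → 12:12 AM UTC (May 29).
Eucla is UTC+8:45, so local arrival = 12:12 AM + 8:45 = 8:57 AM on May 29.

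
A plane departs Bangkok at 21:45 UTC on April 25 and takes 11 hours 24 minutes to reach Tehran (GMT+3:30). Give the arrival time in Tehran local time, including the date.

12:39 on Apr 26

Departure is given in UTC: 21:45 on Apr 25.
Add 11 hours 24 minutes → 09:09 UTC (Apr 26).
Tehran is UTC+3:30: 09:09 + 3:30 = 12:39 on Apr 26.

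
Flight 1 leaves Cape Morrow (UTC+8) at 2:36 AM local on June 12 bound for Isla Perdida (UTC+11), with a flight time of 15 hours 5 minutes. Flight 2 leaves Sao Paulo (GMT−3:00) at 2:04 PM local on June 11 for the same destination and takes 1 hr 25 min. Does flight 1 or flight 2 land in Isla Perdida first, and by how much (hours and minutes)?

Flight 1 in UTC: 2:36 AM − 8:00 = 6:36 PM on Jun 11.
+15 hours 5 minutes → arrive 9:41 AM UTC on Jun 12.
Flight 2 in UTC: 2:04 PM + 3:00 = 5:04 PM on Jun 11.
+1 hour and 25 minutes → arrive 6:29 PM UTC on Jun 11.
Flight 2 lands earlier by 15 hours 12 minutes.

the second, by 15 hours 12 minutes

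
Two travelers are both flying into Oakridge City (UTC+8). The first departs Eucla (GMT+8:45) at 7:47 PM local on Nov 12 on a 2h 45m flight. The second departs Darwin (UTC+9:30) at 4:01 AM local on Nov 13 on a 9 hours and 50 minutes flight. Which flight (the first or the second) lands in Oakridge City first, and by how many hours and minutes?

Flight 1 in UTC: 7:47 PM − 8:45 = 11:02 AM on Nov 12.
+2 hours 45 minutes → arrive 1:47 PM UTC on Nov 12.
Flight 2 in UTC: 4:01 AM − 9:30 = 6:31 PM on Nov 12.
+9 hours and 50 minutes → arrive 4:21 AM UTC on Nov 13.
Flight 1 lands earlier by 14 hours 34 minutes.

the first, by 14 hours 34 minutes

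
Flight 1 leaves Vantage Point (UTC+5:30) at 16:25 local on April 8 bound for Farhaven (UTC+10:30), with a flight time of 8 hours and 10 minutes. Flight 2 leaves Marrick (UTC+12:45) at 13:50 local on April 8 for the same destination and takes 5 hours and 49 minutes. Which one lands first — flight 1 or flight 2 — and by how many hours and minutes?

Flight 1 in UTC: 16:25 − 5:30 = 10:55 on Apr 8.
+8 hours and 10 minutes → arrive 19:05 UTC on Apr 8.
Flight 2 in UTC: 13:50 − 12:45 = 01:05 on Apr 8.
+5 hours and 49 minutes → arrive 06:54 UTC on Apr 8.
Flight 2 lands earlier by 12 hours 11 minutes.

the second, by 12 hours 11 minutes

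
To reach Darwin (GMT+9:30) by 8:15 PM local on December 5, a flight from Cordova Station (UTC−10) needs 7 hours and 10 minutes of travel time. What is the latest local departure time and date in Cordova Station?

5:35 PM on Dec 4

Target arrival in UTC: 8:15 PM − 9:30 = 10:45 AM on Dec 5.
Subtract 7 hours and 10 minutes → departure 3:35 AM UTC on Dec 5.
Cordova Station is UTC−10:00: 3:35 AM − 10:00 = 5:35 PM on Dec 4.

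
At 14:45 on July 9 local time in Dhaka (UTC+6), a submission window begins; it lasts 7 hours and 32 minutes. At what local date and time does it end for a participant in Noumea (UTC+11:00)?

03:17 on Jul 10

Convert start to UTC: 14:45 − 6:00 = 08:45 UTC on Jul 9.
Add 7 hours and 32 minutes duration → 16:17 UTC.
Noumea is UTC+11:00, so local end time = 16:17 + 11:00 = 03:17 on Jul 10.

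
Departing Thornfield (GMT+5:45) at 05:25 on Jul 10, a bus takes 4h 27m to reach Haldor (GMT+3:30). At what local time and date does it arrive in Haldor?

07:37 on July 10

Convert departure to UTC: 05:25 − 5:45 = 23:40 UTC on Jul 9.
Add 4 hours 27 minutes travel time → 04:07 UTC (Jul 10).
Haldor is UTC+3:30, so local arrival = 04:07 + 3:30 = 07:37 on Jul 10.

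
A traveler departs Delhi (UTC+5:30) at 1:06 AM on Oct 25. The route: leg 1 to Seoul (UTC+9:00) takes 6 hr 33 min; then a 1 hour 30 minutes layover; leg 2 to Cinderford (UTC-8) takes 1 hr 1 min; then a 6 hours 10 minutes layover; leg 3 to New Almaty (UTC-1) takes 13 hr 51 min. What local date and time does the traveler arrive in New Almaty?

Convert departure to UTC: 1:06 AM − 5:30 = 7:36 PM UTC on Oct 24.
Add 6 hours and 33 minutes leg 1 → 2:09 AM UTC (Oct 25).
Add 1 hour and 30 minutes layover in Seoul → 3:39 AM UTC.
Add 1 hour 1 minute leg 2 → 4:40 AM UTC.
Add 6 hours and 10 minutes layover in Cinderford → 10:50 AM UTC.
Add 13 hours 51 minutes leg 3 → 12:41 AM UTC (Oct 26).
New Almaty is UTC−1:00, so local arrival = 12:41 AM − 1:00 = 11:41 PM on Oct 25.

11:41 PM on October 25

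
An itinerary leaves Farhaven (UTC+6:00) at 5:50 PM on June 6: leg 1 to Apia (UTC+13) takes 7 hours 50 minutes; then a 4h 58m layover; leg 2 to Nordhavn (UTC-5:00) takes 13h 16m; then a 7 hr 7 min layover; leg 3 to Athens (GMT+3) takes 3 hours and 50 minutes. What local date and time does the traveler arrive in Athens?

Convert departure to UTC: 5:50 PM − 6:00 = 11:50 AM UTC on Jun 6.
Add 7 hours 50 minutes leg 1 → 7:40 PM UTC.
Add 4 hours and 58 minutes layover in Apia → 12:38 AM UTC (Jun 7).
Add 13 hours and 16 minutes leg 2 → 1:54 PM UTC.
Add 7 hours 7 minutes layover in Nordhavn → 9:01 PM UTC.
Add 3 hours and 50 minutes leg 3 → 12:51 AM UTC (Jun 8).
Athens is UTC+3:00, so local arrival = 12:51 AM + 3:00 = 3:51 AM on Jun 8.

3:51 AM on June 8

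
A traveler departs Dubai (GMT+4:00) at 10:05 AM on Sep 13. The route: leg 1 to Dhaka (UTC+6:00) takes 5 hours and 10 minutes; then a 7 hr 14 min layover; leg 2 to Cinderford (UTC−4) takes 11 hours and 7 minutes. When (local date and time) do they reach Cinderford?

Convert departure to UTC: 10:05 AM − 4:00 = 6:05 AM UTC on Sep 13.
Add 5 hours and 10 minutes leg 1 → 11:15 AM UTC.
Add 7 hours and 14 minutes layover in Dhaka → 6:29 PM UTC.
Add 11 hours and 7 minutes leg 2 → 5:36 AM UTC (Sep 14).
Cinderford is UTC−4:00, so local arrival = 5:36 AM − 4:00 = 1:36 AM on Sep 14.

1:36 AM on Sep 14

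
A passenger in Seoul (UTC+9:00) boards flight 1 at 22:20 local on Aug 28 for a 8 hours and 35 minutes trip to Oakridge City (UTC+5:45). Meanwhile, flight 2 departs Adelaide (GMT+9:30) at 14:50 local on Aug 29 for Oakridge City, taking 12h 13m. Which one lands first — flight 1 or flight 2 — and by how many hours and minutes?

the first, by 19 hours 38 minutes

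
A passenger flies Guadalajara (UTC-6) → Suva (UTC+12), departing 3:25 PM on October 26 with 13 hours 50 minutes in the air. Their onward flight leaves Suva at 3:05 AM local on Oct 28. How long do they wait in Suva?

Convert departure to UTC: 3:25 PM + 6:00 = 9:25 PM UTC on Oct 26.
Add 13 hours and 50 minutes flight time → 11:15 AM UTC (Oct 27).
Suva is UTC+12:00, so local arrival = 11:15 AM + 12:00 = 11:15 PM on Oct 27.
Layover = 3:05 AM − 11:15 PM (+1 day) = 3 hours 50 minutes.

3 hours 50 minutes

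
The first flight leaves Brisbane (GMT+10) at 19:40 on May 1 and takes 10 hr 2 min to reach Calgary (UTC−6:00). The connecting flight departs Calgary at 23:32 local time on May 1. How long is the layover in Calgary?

Convert departure to UTC: 19:40 − 10:00 = 09:40 UTC on May 1.
Add 10 hours and 2 minutes flight time → 19:42 UTC.
Calgary is UTC−6:00, so local arrival = 19:42 − 6:00 = 13:42 on May 1.
Layover = 23:32 − 13:42 = 9 hours 50 minutes.

9 hours 50 minutes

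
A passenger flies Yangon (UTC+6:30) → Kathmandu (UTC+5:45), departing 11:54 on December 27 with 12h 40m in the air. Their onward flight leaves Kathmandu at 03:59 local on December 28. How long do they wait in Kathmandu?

Convert departure to UTC: 11:54 − 6:30 = 05:24 UTC on Dec 27.
Add 12 hours and 40 minutes flight time → 18:04 UTC.
Kathmandu is UTC+5:45, so local arrival = 18:04 + 5:45 = 23:49 on Dec 27.
Layover = 03:59 − 23:49 (+1 day) = 4 hours 10 minutes.

4 hours 10 minutes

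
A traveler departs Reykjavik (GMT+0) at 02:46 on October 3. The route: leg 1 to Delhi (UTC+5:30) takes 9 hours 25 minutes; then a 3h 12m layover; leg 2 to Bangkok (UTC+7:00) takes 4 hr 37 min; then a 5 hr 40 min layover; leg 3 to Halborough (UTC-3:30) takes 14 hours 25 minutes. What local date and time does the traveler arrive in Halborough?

Reykjavik is at UTC+0, so departure is already 02:46 UTC on Oct 3.
Add 9 hours 25 minutes leg 1 → 12:11 UTC.
Add 3 hours 12 minutes layover in Delhi → 15:23 UTC.
Add 4 hours 37 minutes leg 2 → 20:00 UTC.
Add 5 hours 40 minutes layover in Bangkok → 01:40 UTC (Oct 4).
Add 14 hours and 25 minutes leg 3 → 16:05 UTC.
Halborough is UTC−3:30, so local arrival = 16:05 − 3:30 = 12:35 on Oct 4.

12:35 on Oct 4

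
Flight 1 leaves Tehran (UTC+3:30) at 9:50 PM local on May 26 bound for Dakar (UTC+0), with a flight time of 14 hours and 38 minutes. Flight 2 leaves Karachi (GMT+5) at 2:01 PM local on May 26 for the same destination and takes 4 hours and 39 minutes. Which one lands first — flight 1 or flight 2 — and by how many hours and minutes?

the second, by 19 hours 18 minutes

Flight 1 in UTC: 9:50 PM − 3:30 = 6:20 PM on May 26.
+14 hours and 38 minutes → arrive 8:58 AM UTC on May 27.
Flight 2 in UTC: 2:01 PM − 5:00 = 9:01 AM on May 26.
+4 hours 39 minutes → arrive 1:40 PM UTC on May 26.
Flight 2 lands earlier by 19 hours 18 minutes.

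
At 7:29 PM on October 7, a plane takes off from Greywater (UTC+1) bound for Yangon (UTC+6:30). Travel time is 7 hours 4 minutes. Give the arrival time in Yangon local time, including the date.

Convert departure to UTC: 7:29 PM − 1:00 = 6:29 PM UTC on Oct 7.
Add 7 hours and 4 minutes travel time → 1:33 AM UTC (Oct 8).
Yangon is UTC+6:30, so local arrival = 1:33 AM + 6:30 = 8:03 AM on Oct 8.

8:03 AM on October 8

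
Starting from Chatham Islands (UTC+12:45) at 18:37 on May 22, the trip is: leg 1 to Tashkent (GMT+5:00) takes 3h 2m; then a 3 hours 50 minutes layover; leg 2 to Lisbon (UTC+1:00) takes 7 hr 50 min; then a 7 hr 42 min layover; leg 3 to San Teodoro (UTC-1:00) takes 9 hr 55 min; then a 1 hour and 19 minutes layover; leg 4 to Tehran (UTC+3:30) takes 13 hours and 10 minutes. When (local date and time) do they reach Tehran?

08:10 on May 24

Convert departure to UTC: 18:37 − 12:45 = 05:52 UTC on May 22.
Add 3 hours 2 minutes leg 1 → 08:54 UTC.
Add 3 hours 50 minutes layover in Tashkent → 12:44 UTC.
Add 7 hours and 50 minutes leg 2 → 20:34 UTC.
Add 7 hours 42 minutes layover in Lisbon → 04:16 UTC (May 23).
Add 9 hours 55 minutes leg 3 → 14:11 UTC.
Add 1 hour 19 minutes layover in San Teodoro → 15:30 UTC.
Add 13 hours 10 minutes leg 4 → 04:40 UTC (May 24).
Tehran is UTC+3:30, so local arrival = 04:40 + 3:30 = 08:10 on May 24.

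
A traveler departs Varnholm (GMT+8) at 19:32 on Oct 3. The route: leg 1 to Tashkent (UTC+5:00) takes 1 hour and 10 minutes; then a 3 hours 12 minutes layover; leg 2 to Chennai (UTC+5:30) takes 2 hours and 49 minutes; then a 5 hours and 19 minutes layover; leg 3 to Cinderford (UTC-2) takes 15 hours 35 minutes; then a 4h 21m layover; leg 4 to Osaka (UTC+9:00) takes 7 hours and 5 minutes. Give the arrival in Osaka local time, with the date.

12:03 on October 5

Convert departure to UTC: 19:32 − 8:00 = 11:32 UTC on Oct 3.
Add 1 hour 10 minutes leg 1 → 12:42 UTC.
Add 3 hours and 12 minutes layover in Tashkent → 15:54 UTC.
Add 2 hours 49 minutes leg 2 → 18:43 UTC.
Add 5 hours and 19 minutes layover in Chennai → 00:02 UTC (Oct 4).
Add 15 hours and 35 minutes leg 3 → 15:37 UTC.
Add 4 hours 21 minutes layover in Cinderford → 19:58 UTC.
Add 7 hours 5 minutes leg 4 → 03:03 UTC (Oct 5).
Osaka is UTC+9:00, so local arrival = 03:03 + 9:00 = 12:03 on Oct 5.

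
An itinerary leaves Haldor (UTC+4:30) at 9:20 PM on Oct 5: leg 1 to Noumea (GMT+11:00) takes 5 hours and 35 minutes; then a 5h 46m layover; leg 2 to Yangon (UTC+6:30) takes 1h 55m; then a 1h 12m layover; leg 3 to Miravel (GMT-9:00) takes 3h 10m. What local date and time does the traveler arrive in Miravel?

1:28 AM on Oct 6

Convert departure to UTC: 9:20 PM − 4:30 = 4:50 PM UTC on Oct 5.
Add 5 hours and 35 minutes leg 1 → 10:25 PM UTC.
Add 5 hours 46 minutes layover in Noumea → 4:11 AM UTC (Oct 6).
Add 1 hour 55 minutes leg 2 → 6:06 AM UTC.
Add 1 hour 12 minutes layover in Yangon → 7:18 AM UTC.
Add 3 hours and 10 minutes leg 3 → 10:28 AM UTC.
Miravel is UTC−9:00, so local arrival = 10:28 AM − 9:00 = 1:28 AM on Oct 6.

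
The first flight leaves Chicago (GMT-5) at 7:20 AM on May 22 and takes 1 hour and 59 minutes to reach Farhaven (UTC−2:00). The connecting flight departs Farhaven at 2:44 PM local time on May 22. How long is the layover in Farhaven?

Convert departure to UTC: 7:20 AM + 5:00 = 12:20 PM UTC on May 22.
Add 1 hour and 59 minutes flight time → 2:19 PM UTC.
Farhaven is UTC−2:00, so local arrival = 2:19 PM − 2:00 = 12:19 PM on May 22.
Layover = 2:44 PM − 12:19 PM = 2 hours 25 minutes.

2 hours 25 minutes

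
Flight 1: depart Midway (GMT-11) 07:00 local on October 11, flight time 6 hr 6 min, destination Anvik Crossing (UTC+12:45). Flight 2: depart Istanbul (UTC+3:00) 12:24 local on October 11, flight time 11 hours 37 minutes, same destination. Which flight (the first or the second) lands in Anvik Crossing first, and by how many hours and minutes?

the second, by 3 hours 5 minutes

Flight 1 in UTC: 07:00 + 11:00 = 18:00 on Oct 11.
+6 hours and 6 minutes → arrive 00:06 UTC on Oct 12.
Flight 2 in UTC: 12:24 − 3:00 = 09:24 on Oct 11.
+11 hours 37 minutes → arrive 21:01 UTC on Oct 11.
Flight 2 lands earlier by 3 hours 5 minutes.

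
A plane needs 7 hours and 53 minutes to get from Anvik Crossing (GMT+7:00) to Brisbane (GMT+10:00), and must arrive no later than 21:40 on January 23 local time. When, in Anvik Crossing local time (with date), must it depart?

Target arrival in UTC: 21:40 − 10:00 = 11:40 on Jan 23.
Subtract 7 hours and 53 minutes → departure 03:47 UTC on Jan 23.
Anvik Crossing is UTC+7:00: 03:47 + 7:00 = 10:47 on Jan 23.

10:47 on January 23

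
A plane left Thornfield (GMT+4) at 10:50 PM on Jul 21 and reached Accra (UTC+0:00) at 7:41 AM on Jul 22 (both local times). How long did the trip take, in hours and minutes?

12 hours 51 minutes

Departure in UTC: 10:50 PM − 4:00 = 6:50 PM on Jul 21.
Arrival is already UTC: 7:41 AM on Jul 22.
Elapsed = 7:41 AM − 6:50 PM (+1 day) = 12 hours 51 minutes.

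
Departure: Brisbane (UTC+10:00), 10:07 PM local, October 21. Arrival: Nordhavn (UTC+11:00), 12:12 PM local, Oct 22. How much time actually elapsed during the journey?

Departure in UTC: 10:07 PM − 10:00 = 12:07 PM on Oct 21.
Arrival in UTC: 12:12 PM − 11:00 = 1:12 AM on Oct 22.
Elapsed = 1:12 AM − 12:07 PM (+1 day) = 13 hours 5 minutes.

13 hours 5 minutes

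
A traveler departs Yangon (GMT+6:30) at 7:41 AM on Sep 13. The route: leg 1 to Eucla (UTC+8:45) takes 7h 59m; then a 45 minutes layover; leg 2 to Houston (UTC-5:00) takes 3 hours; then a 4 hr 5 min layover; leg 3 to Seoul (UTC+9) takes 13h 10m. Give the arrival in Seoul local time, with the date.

Convert departure to UTC: 7:41 AM − 6:30 = 1:11 AM UTC on Sep 13.
Add 7 hours 59 minutes leg 1 → 9:10 AM UTC.
Add 45 minutes layover in Eucla → 9:55 AM UTC.
Add 3 hours leg 2 → 12:55 PM UTC.
Add 4 hours 5 minutes layover in Houston → 5:00 PM UTC.
Add 13 hours 10 minutes leg 3 → 6:10 AM UTC (Sep 14).
Seoul is UTC+9:00, so local arrival = 6:10 AM + 9:00 = 3:10 PM on Sep 14.

3:10 PM on September 14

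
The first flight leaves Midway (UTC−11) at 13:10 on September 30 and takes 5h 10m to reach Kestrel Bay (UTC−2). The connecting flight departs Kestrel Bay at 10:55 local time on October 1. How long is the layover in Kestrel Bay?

Convert departure to UTC: 13:10 + 11:00 = 00:10 UTC on Oct 1.
Add 5 hours 10 minutes flight time → 05:20 UTC.
Kestrel Bay is UTC−2:00, so local arrival = 05:20 − 2:00 = 03:20 on Oct 1.
Layover = 10:55 − 03:20 = 7 hours 35 minutes.

7 hours 35 minutes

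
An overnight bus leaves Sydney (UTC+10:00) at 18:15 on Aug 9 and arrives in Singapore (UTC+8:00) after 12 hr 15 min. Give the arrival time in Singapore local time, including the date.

04:30 on August 10

Singapore is 2:00 behind Sydney.
After 12 hours 15 minutes it is 06:30 (Aug 10) in Sydney.
Shift by the zone difference: 06:30 − 2:00 = 04:30 on Aug 10 in Singapore.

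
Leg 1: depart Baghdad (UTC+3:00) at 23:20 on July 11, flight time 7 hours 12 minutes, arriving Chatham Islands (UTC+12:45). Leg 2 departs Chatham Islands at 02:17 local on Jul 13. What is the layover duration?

10 hours

Convert departure to UTC: 23:20 − 3:00 = 20:20 UTC on Jul 11.
Add 7 hours 12 minutes flight time → 03:32 UTC (Jul 12).
Chatham Islands is UTC+12:45, so local arrival = 03:32 + 12:45 = 16:17 on Jul 12.
Layover = 02:17 − 16:17 (+1 day) = 10 hours.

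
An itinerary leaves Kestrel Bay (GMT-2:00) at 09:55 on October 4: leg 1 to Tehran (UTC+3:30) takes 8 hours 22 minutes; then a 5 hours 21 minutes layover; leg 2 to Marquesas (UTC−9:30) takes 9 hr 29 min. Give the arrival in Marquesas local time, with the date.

Convert departure to UTC: 09:55 + 2:00 = 11:55 UTC on Oct 4.
Add 8 hours 22 minutes leg 1 → 20:17 UTC.
Add 5 hours and 21 minutes layover in Tehran → 01:38 UTC (Oct 5).
Add 9 hours and 29 minutes leg 2 → 11:07 UTC.
Marquesas is UTC−9:30, so local arrival = 11:07 − 9:30 = 01:37 on Oct 5.

01:37 on Oct 5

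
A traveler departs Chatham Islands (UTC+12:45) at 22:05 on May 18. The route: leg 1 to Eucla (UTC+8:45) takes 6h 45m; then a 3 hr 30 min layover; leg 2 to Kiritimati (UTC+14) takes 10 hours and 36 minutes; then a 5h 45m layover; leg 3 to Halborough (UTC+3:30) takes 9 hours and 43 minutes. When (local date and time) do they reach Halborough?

01:09 on May 20

Convert departure to UTC: 22:05 − 12:45 = 09:20 UTC on May 18.
Add 6 hours and 45 minutes leg 1 → 16:05 UTC.
Add 3 hours and 30 minutes layover in Eucla → 19:35 UTC.
Add 10 hours and 36 minutes leg 2 → 06:11 UTC (May 19).
Add 5 hours 45 minutes layover in Kiritimati → 11:56 UTC.
Add 9 hours and 43 minutes leg 3 → 21:39 UTC.
Halborough is UTC+3:30, so local arrival = 21:39 + 3:30 = 01:09 on May 20.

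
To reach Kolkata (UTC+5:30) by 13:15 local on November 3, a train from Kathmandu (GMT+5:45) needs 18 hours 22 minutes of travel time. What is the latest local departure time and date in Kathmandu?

Target arrival in UTC: 13:15 − 5:30 = 07:45 on Nov 3.
Subtract 18 hours 22 minutes → departure 13:23 UTC on Nov 2.
Kathmandu is UTC+5:45: 13:23 + 5:45 = 19:08 on Nov 2.

19:08 on Nov 2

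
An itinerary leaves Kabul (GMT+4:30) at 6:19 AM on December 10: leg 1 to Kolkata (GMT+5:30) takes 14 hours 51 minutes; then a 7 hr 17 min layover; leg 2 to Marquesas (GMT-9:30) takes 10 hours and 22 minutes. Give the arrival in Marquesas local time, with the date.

Convert departure to UTC: 6:19 AM − 4:30 = 1:49 AM UTC on Dec 10.
Add 14 hours 51 minutes leg 1 → 4:40 PM UTC.
Add 7 hours 17 minutes layover in Kolkata → 11:57 PM UTC.
Add 10 hours and 22 minutes leg 2 → 10:19 AM UTC (Dec 11).
Marquesas is UTC−9:30, so local arrival = 10:19 AM − 9:30 = 12:49 AM on Dec 11.

12:49 AM on Dec 11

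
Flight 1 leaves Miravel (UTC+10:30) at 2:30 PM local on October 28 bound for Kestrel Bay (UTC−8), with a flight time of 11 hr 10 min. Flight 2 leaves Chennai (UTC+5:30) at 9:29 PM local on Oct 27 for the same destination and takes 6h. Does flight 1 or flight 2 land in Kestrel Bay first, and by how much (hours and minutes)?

the second, by 17 hours 11 minutes

Flight 1 in UTC: 2:30 PM − 10:30 = 4:00 AM on Oct 28.
+11 hours 10 minutes → arrive 3:10 PM UTC on Oct 28.
Flight 2 in UTC: 9:29 PM − 5:30 = 3:59 PM on Oct 27.
+6 hours → arrive 9:59 PM UTC on Oct 27.
Flight 2 lands earlier by 17 hours 11 minutes.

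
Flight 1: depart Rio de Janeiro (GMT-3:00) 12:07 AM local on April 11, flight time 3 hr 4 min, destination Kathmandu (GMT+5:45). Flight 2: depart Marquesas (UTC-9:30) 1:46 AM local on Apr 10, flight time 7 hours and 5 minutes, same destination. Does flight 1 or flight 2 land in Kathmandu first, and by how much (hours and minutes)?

the second, by 11 hours 50 minutes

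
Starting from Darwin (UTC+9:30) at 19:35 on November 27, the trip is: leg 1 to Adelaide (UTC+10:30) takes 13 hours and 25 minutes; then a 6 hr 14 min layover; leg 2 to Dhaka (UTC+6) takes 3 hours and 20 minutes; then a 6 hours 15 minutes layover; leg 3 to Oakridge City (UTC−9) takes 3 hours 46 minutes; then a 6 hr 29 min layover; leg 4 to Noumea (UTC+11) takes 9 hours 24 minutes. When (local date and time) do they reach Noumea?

21:58 on Nov 29

Convert departure to UTC: 19:35 − 9:30 = 10:05 UTC on Nov 27.
Add 13 hours 25 minutes leg 1 → 23:30 UTC.
Add 6 hours and 14 minutes layover in Adelaide → 05:44 UTC (Nov 28).
Add 3 hours 20 minutes leg 2 → 09:04 UTC.
Add 6 hours and 15 minutes layover in Dhaka → 15:19 UTC.
Add 3 hours and 46 minutes leg 3 → 19:05 UTC.
Add 6 hours and 29 minutes layover in Oakridge City → 01:34 UTC (Nov 29).
Add 9 hours and 24 minutes leg 4 → 10:58 UTC.
Noumea is UTC+11:00, so local arrival = 10:58 + 11:00 = 21:58 on Nov 29.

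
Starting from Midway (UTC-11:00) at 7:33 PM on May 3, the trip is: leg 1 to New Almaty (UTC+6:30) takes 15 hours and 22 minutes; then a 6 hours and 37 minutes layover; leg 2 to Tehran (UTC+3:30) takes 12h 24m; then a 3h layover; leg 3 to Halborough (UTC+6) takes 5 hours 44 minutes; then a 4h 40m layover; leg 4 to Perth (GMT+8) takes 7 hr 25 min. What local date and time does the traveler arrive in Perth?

Convert departure to UTC: 7:33 PM + 11:00 = 6:33 AM UTC on May 4.
Add 15 hours and 22 minutes leg 1 → 9:55 PM UTC.
Add 6 hours 37 minutes layover in New Almaty → 4:32 AM UTC (May 5).
Add 12 hours 24 minutes leg 2 → 4:56 PM UTC.
Add 3 hours layover in Tehran → 7:56 PM UTC.
Add 5 hours and 44 minutes leg 3 → 1:40 AM UTC (May 6).
Add 4 hours and 40 minutes layover in Halborough → 6:20 AM UTC.
Add 7 hours and 25 minutes leg 4 → 1:45 PM UTC.
Perth is UTC+8:00, so local arrival = 1:45 PM + 8:00 = 9:45 PM on May 6.

9:45 PM on May 6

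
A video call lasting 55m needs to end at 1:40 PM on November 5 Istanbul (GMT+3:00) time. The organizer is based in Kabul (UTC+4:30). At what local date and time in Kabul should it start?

2:15 PM on November 5

Target end time in UTC: 1:40 PM − 3:00 = 10:40 AM on Nov 5.
Subtract 55 minutes → start 9:45 AM UTC on Nov 5.
Kabul is UTC+4:30: 9:45 AM + 4:30 = 2:15 PM on Nov 5.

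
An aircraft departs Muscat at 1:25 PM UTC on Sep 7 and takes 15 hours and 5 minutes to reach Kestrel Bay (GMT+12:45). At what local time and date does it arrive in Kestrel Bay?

5:15 PM on September 8

Departure is given in UTC: 1:25 PM on Sep 7.
Add 15 hours 5 minutes → 4:30 AM UTC (Sep 8).
Kestrel Bay is UTC+12:45: 4:30 AM + 12:45 = 5:15 PM on Sep 8.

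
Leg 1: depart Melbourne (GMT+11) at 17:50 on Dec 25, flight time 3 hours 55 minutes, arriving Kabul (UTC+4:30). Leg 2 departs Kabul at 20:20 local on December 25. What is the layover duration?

Convert departure to UTC: 17:50 − 11:00 = 06:50 UTC on Dec 25.
Add 3 hours and 55 minutes flight time → 10:45 UTC.
Kabul is UTC+4:30, so local arrival = 10:45 + 4:30 = 15:15 on Dec 25.
Layover = 20:20 − 15:15 = 5 hours 5 minutes.

5 hours 5 minutes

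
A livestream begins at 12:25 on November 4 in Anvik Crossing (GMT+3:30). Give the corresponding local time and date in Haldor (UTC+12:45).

21:40 on Nov 4

In UTC: 12:25 − 3:30 = 08:55 on Nov 4.
Haldor is UTC+12:45: 08:55 + 12:45 = 21:40 on Nov 4.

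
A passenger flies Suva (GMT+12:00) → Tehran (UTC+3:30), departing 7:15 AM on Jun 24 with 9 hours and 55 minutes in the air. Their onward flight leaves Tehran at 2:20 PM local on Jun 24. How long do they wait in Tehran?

Convert departure to UTC: 7:15 AM − 12:00 = 7:15 PM UTC on Jun 23.
Add 9 hours 55 minutes flight time → 5:10 AM UTC (Jun 24).
Tehran is UTC+3:30, so local arrival = 5:10 AM + 3:30 = 8:40 AM on Jun 24.
Layover = 2:20 PM − 8:40 AM = 5 hours 40 minutes.

5 hours 40 minutes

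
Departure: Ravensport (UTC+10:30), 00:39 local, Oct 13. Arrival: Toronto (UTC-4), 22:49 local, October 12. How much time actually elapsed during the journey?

12 hours 40 minutes

Departure in UTC: 00:39 − 10:30 = 14:09 on Oct 12.
Arrival in UTC: 22:49 + 4:00 = 02:49 on Oct 13.
Elapsed = 02:49 − 14:09 (+1 day) = 12 hours 40 minutes.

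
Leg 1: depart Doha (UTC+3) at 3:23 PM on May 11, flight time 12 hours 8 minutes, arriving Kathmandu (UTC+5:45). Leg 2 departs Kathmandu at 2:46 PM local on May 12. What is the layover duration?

Convert departure to UTC: 3:23 PM − 3:00 = 12:23 PM UTC on May 11.
Add 12 hours and 8 minutes flight time → 12:31 AM UTC (May 12).
Kathmandu is UTC+5:45, so local arrival = 12:31 AM + 5:45 = 6:16 AM on May 12.
Layover = 2:46 PM − 6:16 AM = 8 hours 30 minutes.

8 hours 30 minutes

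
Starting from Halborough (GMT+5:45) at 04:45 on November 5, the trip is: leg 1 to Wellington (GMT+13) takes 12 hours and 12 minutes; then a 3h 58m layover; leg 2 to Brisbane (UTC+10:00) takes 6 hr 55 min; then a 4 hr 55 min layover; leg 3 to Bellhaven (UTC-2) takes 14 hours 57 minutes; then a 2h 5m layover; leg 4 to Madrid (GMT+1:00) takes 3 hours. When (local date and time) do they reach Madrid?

00:02 on November 7

Convert departure to UTC: 04:45 − 5:45 = 23:00 UTC on Nov 4.
Add 12 hours and 12 minutes leg 1 → 11:12 UTC (Nov 5).
Add 3 hours 58 minutes layover in Wellington → 15:10 UTC.
Add 6 hours 55 minutes leg 2 → 22:05 UTC.
Add 4 hours and 55 minutes layover in Brisbane → 03:00 UTC (Nov 6).
Add 14 hours 57 minutes leg 3 → 17:57 UTC.
Add 2 hours and 5 minutes layover in Bellhaven → 20:02 UTC.
Add 3 hours leg 4 → 23:02 UTC.
Madrid is UTC+1:00, so local arrival = 23:02 + 1:00 = 00:02 on Nov 7.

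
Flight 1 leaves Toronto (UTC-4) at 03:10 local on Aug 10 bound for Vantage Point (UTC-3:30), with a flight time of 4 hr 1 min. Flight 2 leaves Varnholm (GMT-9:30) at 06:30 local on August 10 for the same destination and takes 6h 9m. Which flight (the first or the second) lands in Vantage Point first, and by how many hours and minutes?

Flight 1 in UTC: 03:10 + 4:00 = 07:10 on Aug 10.
+4 hours 1 minute → arrive 11:11 UTC on Aug 10.
Flight 2 in UTC: 06:30 + 9:30 = 16:00 on Aug 10.
+6 hours 9 minutes → arrive 22:09 UTC on Aug 10.
Flight 1 lands earlier by 10 hours 58 minutes.

the first, by 10 hours 58 minutes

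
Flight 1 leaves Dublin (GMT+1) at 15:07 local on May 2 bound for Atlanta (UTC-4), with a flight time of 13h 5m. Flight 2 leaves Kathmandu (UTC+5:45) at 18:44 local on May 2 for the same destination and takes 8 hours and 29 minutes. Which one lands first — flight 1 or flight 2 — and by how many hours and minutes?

the second, by 5 hours 44 minutes

Flight 1 in UTC: 15:07 − 1:00 = 14:07 on May 2.
+13 hours and 5 minutes → arrive 03:12 UTC on May 3.
Flight 2 in UTC: 18:44 − 5:45 = 12:59 on May 2.
+8 hours 29 minutes → arrive 21:28 UTC on May 2.
Flight 2 lands earlier by 5 hours 44 minutes.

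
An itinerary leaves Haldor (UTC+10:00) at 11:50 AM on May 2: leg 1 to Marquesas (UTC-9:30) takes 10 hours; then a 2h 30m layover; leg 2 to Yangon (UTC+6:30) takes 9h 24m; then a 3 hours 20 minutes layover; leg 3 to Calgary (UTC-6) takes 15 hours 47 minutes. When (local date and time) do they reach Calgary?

Convert departure to UTC: 11:50 AM − 10:00 = 1:50 AM UTC on May 2.
Add 10 hours leg 1 → 11:50 AM UTC.
Add 2 hours and 30 minutes layover in Marquesas → 2:20 PM UTC.
Add 9 hours and 24 minutes leg 2 → 11:44 PM UTC.
Add 3 hours and 20 minutes layover in Yangon → 3:04 AM UTC (May 3).
Add 15 hours 47 minutes leg 3 → 6:51 PM UTC.
Calgary is UTC−6:00, so local arrival = 6:51 PM − 6:00 = 12:51 PM on May 3.

12:51 PM on May 3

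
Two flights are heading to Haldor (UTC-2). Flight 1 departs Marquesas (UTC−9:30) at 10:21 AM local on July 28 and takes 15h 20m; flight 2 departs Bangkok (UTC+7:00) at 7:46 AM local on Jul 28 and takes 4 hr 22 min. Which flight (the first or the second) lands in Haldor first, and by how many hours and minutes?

the second, by 30 hours 3 minutes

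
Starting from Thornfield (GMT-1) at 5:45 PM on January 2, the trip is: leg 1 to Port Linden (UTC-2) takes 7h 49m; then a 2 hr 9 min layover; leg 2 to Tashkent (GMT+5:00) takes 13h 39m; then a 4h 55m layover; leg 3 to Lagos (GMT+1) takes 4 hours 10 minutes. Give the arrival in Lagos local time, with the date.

Convert departure to UTC: 5:45 PM + 1:00 = 6:45 PM UTC on Jan 2.
Add 7 hours 49 minutes leg 1 → 2:34 AM UTC (Jan 3).
Add 2 hours 9 minutes layover in Port Linden → 4:43 AM UTC.
Add 13 hours 39 minutes leg 2 → 6:22 PM UTC.
Add 4 hours 55 minutes layover in Tashkent → 11:17 PM UTC.
Add 4 hours and 10 minutes leg 3 → 3:27 AM UTC (Jan 4).
Lagos is UTC+1:00, so local arrival = 3:27 AM + 1:00 = 4:27 AM on Jan 4.

4:27 AM on January 4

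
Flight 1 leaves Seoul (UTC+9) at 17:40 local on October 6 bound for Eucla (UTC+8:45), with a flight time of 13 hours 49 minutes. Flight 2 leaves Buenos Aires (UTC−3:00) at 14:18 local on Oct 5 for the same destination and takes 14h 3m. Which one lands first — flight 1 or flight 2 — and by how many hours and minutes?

the second, by 15 hours 8 minutes

Flight 1 in UTC: 17:40 − 9:00 = 08:40 on Oct 6.
+13 hours 49 minutes → arrive 22:29 UTC on Oct 6.
Flight 2 in UTC: 14:18 + 3:00 = 17:18 on Oct 5.
+14 hours 3 minutes → arrive 07:21 UTC on Oct 6.
Flight 2 lands earlier by 15 hours 8 minutes.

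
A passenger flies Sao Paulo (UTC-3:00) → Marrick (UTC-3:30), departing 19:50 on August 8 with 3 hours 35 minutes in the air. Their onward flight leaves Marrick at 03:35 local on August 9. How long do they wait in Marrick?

4 hours 40 minutes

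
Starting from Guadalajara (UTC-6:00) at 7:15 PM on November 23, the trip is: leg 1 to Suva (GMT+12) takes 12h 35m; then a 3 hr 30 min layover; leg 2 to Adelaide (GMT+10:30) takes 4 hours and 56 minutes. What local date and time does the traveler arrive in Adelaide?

8:46 AM on November 25

Convert departure to UTC: 7:15 PM + 6:00 = 1:15 AM UTC on Nov 24.
Add 12 hours 35 minutes leg 1 → 1:50 PM UTC.
Add 3 hours 30 minutes layover in Suva → 5:20 PM UTC.
Add 4 hours and 56 minutes leg 2 → 10:16 PM UTC.
Adelaide is UTC+10:30, so local arrival = 10:16 PM + 10:30 = 8:46 AM on Nov 25.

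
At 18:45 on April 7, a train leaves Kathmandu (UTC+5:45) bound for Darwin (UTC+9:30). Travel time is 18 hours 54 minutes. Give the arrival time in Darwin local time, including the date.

Convert departure to UTC: 18:45 − 5:45 = 13:00 UTC on Apr 7.
Add 18 hours 54 minutes travel time → 07:54 UTC (Apr 8).
Darwin is UTC+9:30, so local arrival = 07:54 + 9:30 = 17:24 on Apr 8.

17:24 on April 8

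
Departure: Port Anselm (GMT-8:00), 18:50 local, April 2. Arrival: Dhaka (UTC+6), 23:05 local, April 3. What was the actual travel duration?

14 hours 15 minutes

Departure in UTC: 18:50 + 8:00 = 02:50 on Apr 3.
Arrival in UTC: 23:05 − 6:00 = 17:05 on Apr 3.
Elapsed = 17:05 − 02:50 = 14 hours 15 minutes.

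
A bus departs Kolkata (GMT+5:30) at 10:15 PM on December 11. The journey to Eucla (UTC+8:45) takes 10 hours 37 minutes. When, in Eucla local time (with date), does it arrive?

Convert departure to UTC: 10:15 PM − 5:30 = 4:45 PM UTC on Dec 11.
Add 10 hours 37 minutes travel time → 3:22 AM UTC (Dec 12).
Eucla is UTC+8:45, so local arrival = 3:22 AM + 8:45 = 12:07 PM on Dec 12.

12:07 PM on Dec 12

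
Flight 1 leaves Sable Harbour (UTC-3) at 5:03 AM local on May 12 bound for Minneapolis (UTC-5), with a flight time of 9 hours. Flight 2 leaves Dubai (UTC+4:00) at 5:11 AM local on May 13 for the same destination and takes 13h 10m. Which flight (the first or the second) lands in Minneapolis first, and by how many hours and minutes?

the first, by 21 hours 18 minutes

Flight 1 in UTC: 5:03 AM + 3:00 = 8:03 AM on May 12.
+9 hours → arrive 5:03 PM UTC on May 12.
Flight 2 in UTC: 5:11 AM − 4:00 = 1:11 AM on May 13.
+13 hours 10 minutes → arrive 2:21 PM UTC on May 13.
Flight 1 lands earlier by 21 hours 18 minutes.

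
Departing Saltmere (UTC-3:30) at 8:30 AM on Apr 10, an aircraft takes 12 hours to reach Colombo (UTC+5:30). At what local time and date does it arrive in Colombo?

Convert departure to UTC: 8:30 AM + 3:30 = 12:00 PM UTC on Apr 10.
Add 12 hours travel time → 12:00 AM UTC (Apr 11).
Colombo is UTC+5:30, so local arrival = 12:00 AM + 5:30 = 5:30 AM on Apr 11.

5:30 AM on April 11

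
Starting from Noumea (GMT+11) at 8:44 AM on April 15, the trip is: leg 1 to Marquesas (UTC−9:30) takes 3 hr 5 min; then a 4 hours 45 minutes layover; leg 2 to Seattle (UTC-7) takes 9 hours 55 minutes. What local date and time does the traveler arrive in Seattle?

8:29 AM on Apr 15

Convert departure to UTC: 8:44 AM − 11:00 = 9:44 PM UTC on Apr 14.
Add 3 hours 5 minutes leg 1 → 12:49 AM UTC (Apr 15).
Add 4 hours and 45 minutes layover in Marquesas → 5:34 AM UTC.
Add 9 hours 55 minutes leg 2 → 3:29 PM UTC.
Seattle is UTC−7:00, so local arrival = 3:29 PM − 7:00 = 8:29 AM on Apr 15.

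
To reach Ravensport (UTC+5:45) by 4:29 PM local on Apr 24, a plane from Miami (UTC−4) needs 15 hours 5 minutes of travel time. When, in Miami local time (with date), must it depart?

Target arrival in UTC: 4:29 PM − 5:45 = 10:44 AM on Apr 24.
Subtract 15 hours and 5 minutes → departure 7:39 PM UTC on Apr 23.
Miami is UTC−4:00: 7:39 PM − 4:00 = 3:39 PM on Apr 23.

3:39 PM on April 23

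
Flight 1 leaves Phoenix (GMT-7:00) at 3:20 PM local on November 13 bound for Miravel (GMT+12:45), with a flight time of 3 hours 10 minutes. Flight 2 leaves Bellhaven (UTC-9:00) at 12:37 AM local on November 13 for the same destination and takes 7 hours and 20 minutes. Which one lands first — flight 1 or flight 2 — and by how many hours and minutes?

Flight 1 in UTC: 3:20 PM + 7:00 = 10:20 PM on Nov 13.
+3 hours and 10 minutes → arrive 1:30 AM UTC on Nov 14.
Flight 2 in UTC: 12:37 AM + 9:00 = 9:37 AM on Nov 13.
+7 hours 20 minutes → arrive 4:57 PM UTC on Nov 13.
Flight 2 lands earlier by 8 hours 33 minutes.

the second, by 8 hours 33 minutes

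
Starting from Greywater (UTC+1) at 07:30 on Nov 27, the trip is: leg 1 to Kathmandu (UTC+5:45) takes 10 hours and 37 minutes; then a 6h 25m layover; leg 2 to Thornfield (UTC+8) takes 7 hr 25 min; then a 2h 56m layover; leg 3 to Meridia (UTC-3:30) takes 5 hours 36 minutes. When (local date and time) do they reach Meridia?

Convert departure to UTC: 07:30 − 1:00 = 06:30 UTC on Nov 27.
Add 10 hours 37 minutes leg 1 → 17:07 UTC.
Add 6 hours and 25 minutes layover in Kathmandu → 23:32 UTC.
Add 7 hours and 25 minutes leg 2 → 06:57 UTC (Nov 28).
Add 2 hours and 56 minutes layover in Thornfield → 09:53 UTC.
Add 5 hours 36 minutes leg 3 → 15:29 UTC.
Meridia is UTC−3:30, so local arrival = 15:29 − 3:30 = 11:59 on Nov 28.

11:59 on Nov 28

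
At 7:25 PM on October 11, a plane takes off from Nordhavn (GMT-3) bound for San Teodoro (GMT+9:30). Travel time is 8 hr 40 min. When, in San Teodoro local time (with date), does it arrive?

4:35 PM on October 12

San Teodoro is 12:30 ahead of Nordhavn.
After 8 hours and 40 minutes it is 4:05 AM (Oct 12) in Nordhavn.
Shift by the zone difference: 4:05 AM + 12:30 = 4:35 PM on Oct 12 in San Teodoro.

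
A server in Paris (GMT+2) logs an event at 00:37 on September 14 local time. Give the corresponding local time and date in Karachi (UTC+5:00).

03:37 on September 14

In UTC: 00:37 − 2:00 = 22:37 on Sep 13.
Karachi is UTC+5:00: 22:37 + 5:00 = 03:37 on Sep 14.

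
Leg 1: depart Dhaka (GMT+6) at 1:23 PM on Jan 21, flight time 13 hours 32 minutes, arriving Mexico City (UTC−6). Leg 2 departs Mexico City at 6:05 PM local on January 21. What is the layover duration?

3 hours 10 minutes

Convert departure to UTC: 1:23 PM − 6:00 = 7:23 AM UTC on Jan 21.
Add 13 hours 32 minutes flight time → 8:55 PM UTC.
Mexico City is UTC−6:00, so local arrival = 8:55 PM − 6:00 = 2:55 PM on Jan 21.
Layover = 6:05 PM − 2:55 PM = 3 hours 10 minutes.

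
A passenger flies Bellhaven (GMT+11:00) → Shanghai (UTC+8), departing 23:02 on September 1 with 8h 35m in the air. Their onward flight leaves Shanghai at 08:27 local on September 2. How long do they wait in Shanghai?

Convert departure to UTC: 23:02 − 11:00 = 12:02 UTC on Sep 1.
Add 8 hours 35 minutes flight time → 20:37 UTC.
Shanghai is UTC+8:00, so local arrival = 20:37 + 8:00 = 04:37 on Sep 2.
Layover = 08:27 − 04:37 = 3 hours 50 minutes.

3 hours 50 minutes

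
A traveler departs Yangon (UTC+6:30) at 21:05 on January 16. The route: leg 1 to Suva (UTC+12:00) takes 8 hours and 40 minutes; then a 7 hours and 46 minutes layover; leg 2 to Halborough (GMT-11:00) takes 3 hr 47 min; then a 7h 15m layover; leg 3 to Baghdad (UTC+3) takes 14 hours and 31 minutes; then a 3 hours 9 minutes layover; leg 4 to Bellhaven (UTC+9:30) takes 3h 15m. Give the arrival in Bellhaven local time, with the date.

Convert departure to UTC: 21:05 − 6:30 = 14:35 UTC on Jan 16.
Add 8 hours 40 minutes leg 1 → 23:15 UTC.
Add 7 hours and 46 minutes layover in Suva → 07:01 UTC (Jan 17).
Add 3 hours 47 minutes leg 2 → 10:48 UTC.
Add 7 hours and 15 minutes layover in Halborough → 18:03 UTC.
Add 14 hours 31 minutes leg 3 → 08:34 UTC (Jan 18).
Add 3 hours and 9 minutes layover in Baghdad → 11:43 UTC.
Add 3 hours and 15 minutes leg 4 → 14:58 UTC.
Bellhaven is UTC+9:30, so local arrival = 14:58 + 9:30 = 00:28 on Jan 19.

00:28 on January 19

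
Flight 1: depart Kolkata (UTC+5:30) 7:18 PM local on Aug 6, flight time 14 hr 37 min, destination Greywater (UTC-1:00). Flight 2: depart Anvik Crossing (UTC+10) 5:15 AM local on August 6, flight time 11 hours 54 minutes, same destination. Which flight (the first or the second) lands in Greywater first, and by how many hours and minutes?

the second, by 21 hours 16 minutes

Flight 1 in UTC: 7:18 PM − 5:30 = 1:48 PM on Aug 6.
+14 hours and 37 minutes → arrive 4:25 AM UTC on Aug 7.
Flight 2 in UTC: 5:15 AM − 10:00 = 7:15 PM on Aug 5.
+11 hours 54 minutes → arrive 7:09 AM UTC on Aug 6.
Flight 2 lands earlier by 21 hours 16 minutes.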